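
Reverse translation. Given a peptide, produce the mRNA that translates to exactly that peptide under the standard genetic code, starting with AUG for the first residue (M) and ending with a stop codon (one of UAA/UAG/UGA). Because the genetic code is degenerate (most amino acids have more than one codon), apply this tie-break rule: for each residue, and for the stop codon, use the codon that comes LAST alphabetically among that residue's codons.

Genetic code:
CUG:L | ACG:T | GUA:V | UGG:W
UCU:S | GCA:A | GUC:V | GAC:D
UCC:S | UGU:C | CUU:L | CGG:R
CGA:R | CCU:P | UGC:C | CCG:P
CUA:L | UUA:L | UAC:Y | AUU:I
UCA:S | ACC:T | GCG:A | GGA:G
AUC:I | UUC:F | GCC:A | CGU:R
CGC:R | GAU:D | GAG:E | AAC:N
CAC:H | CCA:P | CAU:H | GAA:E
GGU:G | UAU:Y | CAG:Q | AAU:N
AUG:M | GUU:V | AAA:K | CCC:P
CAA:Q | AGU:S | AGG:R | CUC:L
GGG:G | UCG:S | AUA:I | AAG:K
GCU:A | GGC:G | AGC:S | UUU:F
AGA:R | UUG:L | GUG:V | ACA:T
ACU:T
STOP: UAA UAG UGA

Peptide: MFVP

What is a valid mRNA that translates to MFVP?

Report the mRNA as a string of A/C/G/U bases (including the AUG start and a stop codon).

Answer: mRNA: AUGUUUGUUCCUUGA

Derivation:
residue 1: M -> AUG (start codon)
residue 2: F codons sorted = UUC,UUU -> pick last = UUU
residue 3: V codons sorted = GUA,GUC,GUG,GUU -> pick last = GUU
residue 4: P codons sorted = CCA,CCC,CCG,CCU -> pick last = CCU
terminator: stop codons sorted = UAA,UAG,UGA -> pick last = UGA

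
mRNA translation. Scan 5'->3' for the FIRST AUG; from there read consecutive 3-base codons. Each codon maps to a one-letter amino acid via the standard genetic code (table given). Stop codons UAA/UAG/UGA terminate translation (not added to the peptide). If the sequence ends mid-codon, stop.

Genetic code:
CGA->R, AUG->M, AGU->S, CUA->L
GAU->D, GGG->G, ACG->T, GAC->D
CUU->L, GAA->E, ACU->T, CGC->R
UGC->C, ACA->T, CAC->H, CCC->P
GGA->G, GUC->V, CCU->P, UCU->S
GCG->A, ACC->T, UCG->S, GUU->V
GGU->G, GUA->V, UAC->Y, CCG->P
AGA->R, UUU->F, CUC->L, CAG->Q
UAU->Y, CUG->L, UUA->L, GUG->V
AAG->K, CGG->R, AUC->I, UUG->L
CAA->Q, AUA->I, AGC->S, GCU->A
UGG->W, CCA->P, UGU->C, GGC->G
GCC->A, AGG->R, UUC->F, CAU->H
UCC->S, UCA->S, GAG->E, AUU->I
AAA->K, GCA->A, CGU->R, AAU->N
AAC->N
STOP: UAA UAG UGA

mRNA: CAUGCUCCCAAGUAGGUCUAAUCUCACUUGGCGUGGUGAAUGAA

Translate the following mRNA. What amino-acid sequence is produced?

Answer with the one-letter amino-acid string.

start AUG at pos 1
pos 1: AUG -> M; peptide=M
pos 4: CUC -> L; peptide=ML
pos 7: CCA -> P; peptide=MLP
pos 10: AGU -> S; peptide=MLPS
pos 13: AGG -> R; peptide=MLPSR
pos 16: UCU -> S; peptide=MLPSRS
pos 19: AAU -> N; peptide=MLPSRSN
pos 22: CUC -> L; peptide=MLPSRSNL
pos 25: ACU -> T; peptide=MLPSRSNLT
pos 28: UGG -> W; peptide=MLPSRSNLTW
pos 31: CGU -> R; peptide=MLPSRSNLTWR
pos 34: GGU -> G; peptide=MLPSRSNLTWRG
pos 37: GAA -> E; peptide=MLPSRSNLTWRGE
pos 40: UGA -> STOP

Answer: MLPSRSNLTWRGE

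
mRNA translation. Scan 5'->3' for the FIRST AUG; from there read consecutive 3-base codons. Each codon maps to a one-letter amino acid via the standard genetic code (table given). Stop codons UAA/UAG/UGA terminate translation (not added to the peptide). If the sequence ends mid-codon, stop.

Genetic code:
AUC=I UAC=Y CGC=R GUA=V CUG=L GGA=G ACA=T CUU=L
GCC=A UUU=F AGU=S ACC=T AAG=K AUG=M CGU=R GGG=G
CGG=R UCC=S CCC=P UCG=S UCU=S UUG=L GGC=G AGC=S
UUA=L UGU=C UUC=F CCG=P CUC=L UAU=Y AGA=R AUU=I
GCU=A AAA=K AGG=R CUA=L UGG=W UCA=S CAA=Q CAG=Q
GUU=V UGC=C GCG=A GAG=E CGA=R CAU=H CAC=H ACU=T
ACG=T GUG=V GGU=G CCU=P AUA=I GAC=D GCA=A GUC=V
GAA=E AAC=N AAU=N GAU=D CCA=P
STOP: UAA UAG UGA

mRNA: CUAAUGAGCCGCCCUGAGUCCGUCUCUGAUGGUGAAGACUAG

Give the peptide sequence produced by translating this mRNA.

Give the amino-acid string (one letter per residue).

start AUG at pos 3
pos 3: AUG -> M; peptide=M
pos 6: AGC -> S; peptide=MS
pos 9: CGC -> R; peptide=MSR
pos 12: CCU -> P; peptide=MSRP
pos 15: GAG -> E; peptide=MSRPE
pos 18: UCC -> S; peptide=MSRPES
pos 21: GUC -> V; peptide=MSRPESV
pos 24: UCU -> S; peptide=MSRPESVS
pos 27: GAU -> D; peptide=MSRPESVSD
pos 30: GGU -> G; peptide=MSRPESVSDG
pos 33: GAA -> E; peptide=MSRPESVSDGE
pos 36: GAC -> D; peptide=MSRPESVSDGED
pos 39: UAG -> STOP

Answer: MSRPESVSDGED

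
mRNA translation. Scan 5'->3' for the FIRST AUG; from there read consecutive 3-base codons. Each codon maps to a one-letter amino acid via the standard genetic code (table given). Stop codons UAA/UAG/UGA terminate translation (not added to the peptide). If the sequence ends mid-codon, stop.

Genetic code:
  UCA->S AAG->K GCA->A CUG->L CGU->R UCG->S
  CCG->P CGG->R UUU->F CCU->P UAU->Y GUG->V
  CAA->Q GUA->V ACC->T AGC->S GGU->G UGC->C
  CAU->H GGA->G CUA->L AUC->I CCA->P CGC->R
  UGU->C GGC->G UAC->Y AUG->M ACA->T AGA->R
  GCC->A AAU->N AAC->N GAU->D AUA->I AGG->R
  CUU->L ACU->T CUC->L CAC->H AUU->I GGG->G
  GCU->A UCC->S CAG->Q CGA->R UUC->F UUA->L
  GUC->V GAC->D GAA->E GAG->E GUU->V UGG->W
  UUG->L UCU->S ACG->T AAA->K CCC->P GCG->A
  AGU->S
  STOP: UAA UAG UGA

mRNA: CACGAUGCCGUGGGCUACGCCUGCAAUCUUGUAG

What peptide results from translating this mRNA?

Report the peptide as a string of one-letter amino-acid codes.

Answer: MPWATPAIL

Derivation:
start AUG at pos 4
pos 4: AUG -> M; peptide=M
pos 7: CCG -> P; peptide=MP
pos 10: UGG -> W; peptide=MPW
pos 13: GCU -> A; peptide=MPWA
pos 16: ACG -> T; peptide=MPWAT
pos 19: CCU -> P; peptide=MPWATP
pos 22: GCA -> A; peptide=MPWATPA
pos 25: AUC -> I; peptide=MPWATPAI
pos 28: UUG -> L; peptide=MPWATPAIL
pos 31: UAG -> STOP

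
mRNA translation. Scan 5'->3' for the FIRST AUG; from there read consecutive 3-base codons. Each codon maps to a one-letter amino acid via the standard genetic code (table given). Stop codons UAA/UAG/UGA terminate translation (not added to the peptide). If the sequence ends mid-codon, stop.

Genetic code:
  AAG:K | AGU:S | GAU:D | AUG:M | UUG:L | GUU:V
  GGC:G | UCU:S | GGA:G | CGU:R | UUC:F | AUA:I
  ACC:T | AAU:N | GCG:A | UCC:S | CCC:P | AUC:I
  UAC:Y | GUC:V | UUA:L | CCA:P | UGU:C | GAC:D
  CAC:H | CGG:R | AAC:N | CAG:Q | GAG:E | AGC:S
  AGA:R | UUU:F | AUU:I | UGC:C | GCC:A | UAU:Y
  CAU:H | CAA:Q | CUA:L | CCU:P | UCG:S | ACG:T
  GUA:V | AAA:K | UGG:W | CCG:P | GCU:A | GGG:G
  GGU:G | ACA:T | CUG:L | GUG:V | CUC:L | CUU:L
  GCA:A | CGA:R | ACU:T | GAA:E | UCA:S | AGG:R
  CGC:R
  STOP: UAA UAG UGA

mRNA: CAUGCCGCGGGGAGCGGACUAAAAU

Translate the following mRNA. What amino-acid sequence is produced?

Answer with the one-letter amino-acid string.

Answer: MPRGAD

Derivation:
start AUG at pos 1
pos 1: AUG -> M; peptide=M
pos 4: CCG -> P; peptide=MP
pos 7: CGG -> R; peptide=MPR
pos 10: GGA -> G; peptide=MPRG
pos 13: GCG -> A; peptide=MPRGA
pos 16: GAC -> D; peptide=MPRGAD
pos 19: UAA -> STOP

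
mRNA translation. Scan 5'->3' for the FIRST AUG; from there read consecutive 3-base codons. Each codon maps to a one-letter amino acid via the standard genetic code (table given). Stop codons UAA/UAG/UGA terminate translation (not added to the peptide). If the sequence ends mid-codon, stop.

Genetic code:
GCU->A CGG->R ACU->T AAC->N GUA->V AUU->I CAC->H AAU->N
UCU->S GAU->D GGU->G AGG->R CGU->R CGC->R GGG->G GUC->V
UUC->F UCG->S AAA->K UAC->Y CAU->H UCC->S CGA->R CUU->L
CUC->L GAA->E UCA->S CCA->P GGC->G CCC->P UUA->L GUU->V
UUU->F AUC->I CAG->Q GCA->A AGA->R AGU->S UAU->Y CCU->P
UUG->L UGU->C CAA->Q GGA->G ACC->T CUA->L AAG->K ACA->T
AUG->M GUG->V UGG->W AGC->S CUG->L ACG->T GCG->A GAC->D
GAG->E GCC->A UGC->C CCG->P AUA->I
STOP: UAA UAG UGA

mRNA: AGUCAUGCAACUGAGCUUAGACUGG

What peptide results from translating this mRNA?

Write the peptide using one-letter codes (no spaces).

Answer: MQLSLDW

Derivation:
start AUG at pos 4
pos 4: AUG -> M; peptide=M
pos 7: CAA -> Q; peptide=MQ
pos 10: CUG -> L; peptide=MQL
pos 13: AGC -> S; peptide=MQLS
pos 16: UUA -> L; peptide=MQLSL
pos 19: GAC -> D; peptide=MQLSLD
pos 22: UGG -> W; peptide=MQLSLDW
pos 25: only 0 nt remain (<3), stop (end of mRNA)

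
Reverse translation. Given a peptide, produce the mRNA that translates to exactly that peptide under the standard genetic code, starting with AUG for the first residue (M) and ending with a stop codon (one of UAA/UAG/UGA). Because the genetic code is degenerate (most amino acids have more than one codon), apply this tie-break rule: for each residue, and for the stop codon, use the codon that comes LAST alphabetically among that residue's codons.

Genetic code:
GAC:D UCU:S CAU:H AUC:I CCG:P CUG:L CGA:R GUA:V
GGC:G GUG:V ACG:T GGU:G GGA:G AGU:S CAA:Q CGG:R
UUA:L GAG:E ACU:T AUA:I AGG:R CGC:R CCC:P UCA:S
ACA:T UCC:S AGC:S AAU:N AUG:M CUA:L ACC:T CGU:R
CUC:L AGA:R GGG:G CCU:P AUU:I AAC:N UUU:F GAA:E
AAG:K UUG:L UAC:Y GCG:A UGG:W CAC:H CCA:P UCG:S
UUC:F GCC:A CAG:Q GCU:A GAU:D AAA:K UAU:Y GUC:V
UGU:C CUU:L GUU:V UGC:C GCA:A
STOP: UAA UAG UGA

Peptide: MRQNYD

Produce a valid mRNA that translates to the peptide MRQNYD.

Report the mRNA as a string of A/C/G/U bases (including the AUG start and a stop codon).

residue 1: M -> AUG (start codon)
residue 2: R codons sorted = AGA,AGG,CGA,CGC,CGG,CGU -> pick last = CGU
residue 3: Q codons sorted = CAA,CAG -> pick last = CAG
residue 4: N codons sorted = AAC,AAU -> pick last = AAU
residue 5: Y codons sorted = UAC,UAU -> pick last = UAU
residue 6: D codons sorted = GAC,GAU -> pick last = GAU
terminator: stop codons sorted = UAA,UAG,UGA -> pick last = UGA

Answer: mRNA: AUGCGUCAGAAUUAUGAUUGA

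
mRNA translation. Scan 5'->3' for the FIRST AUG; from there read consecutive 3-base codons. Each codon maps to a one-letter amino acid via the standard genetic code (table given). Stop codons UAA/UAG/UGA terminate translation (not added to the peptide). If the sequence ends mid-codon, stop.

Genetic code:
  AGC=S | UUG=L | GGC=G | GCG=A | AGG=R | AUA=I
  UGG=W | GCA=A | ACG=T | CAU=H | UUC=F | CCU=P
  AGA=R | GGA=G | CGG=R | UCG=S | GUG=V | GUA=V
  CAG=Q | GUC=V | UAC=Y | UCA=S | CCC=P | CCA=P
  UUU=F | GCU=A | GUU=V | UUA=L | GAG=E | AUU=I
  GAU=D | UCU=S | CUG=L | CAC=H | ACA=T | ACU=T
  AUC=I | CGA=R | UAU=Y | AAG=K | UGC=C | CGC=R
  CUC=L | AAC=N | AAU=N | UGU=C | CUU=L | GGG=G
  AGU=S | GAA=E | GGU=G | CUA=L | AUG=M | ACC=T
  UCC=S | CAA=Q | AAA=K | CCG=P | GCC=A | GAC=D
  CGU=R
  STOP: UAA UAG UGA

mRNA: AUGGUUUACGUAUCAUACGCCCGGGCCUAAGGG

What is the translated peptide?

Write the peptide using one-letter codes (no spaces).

Answer: MVYVSYARA

Derivation:
start AUG at pos 0
pos 0: AUG -> M; peptide=M
pos 3: GUU -> V; peptide=MV
pos 6: UAC -> Y; peptide=MVY
pos 9: GUA -> V; peptide=MVYV
pos 12: UCA -> S; peptide=MVYVS
pos 15: UAC -> Y; peptide=MVYVSY
pos 18: GCC -> A; peptide=MVYVSYA
pos 21: CGG -> R; peptide=MVYVSYAR
pos 24: GCC -> A; peptide=MVYVSYARA
pos 27: UAA -> STOP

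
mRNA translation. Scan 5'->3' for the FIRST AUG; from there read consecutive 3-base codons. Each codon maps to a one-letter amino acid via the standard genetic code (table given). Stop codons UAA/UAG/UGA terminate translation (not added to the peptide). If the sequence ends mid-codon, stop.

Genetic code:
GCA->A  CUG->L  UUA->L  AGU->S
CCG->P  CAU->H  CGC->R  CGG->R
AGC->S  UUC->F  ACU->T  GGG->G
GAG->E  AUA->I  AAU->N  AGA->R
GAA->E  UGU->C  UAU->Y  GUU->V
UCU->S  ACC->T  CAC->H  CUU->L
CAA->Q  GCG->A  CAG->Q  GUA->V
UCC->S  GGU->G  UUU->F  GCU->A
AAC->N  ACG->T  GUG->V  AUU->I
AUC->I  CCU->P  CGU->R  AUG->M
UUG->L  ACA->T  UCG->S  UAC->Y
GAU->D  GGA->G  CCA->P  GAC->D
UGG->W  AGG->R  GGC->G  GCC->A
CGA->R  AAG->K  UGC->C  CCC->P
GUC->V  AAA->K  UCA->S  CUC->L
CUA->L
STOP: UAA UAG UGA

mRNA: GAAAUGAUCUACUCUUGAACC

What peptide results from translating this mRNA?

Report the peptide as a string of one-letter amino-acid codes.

start AUG at pos 3
pos 3: AUG -> M; peptide=M
pos 6: AUC -> I; peptide=MI
pos 9: UAC -> Y; peptide=MIY
pos 12: UCU -> S; peptide=MIYS
pos 15: UGA -> STOP

Answer: MIYS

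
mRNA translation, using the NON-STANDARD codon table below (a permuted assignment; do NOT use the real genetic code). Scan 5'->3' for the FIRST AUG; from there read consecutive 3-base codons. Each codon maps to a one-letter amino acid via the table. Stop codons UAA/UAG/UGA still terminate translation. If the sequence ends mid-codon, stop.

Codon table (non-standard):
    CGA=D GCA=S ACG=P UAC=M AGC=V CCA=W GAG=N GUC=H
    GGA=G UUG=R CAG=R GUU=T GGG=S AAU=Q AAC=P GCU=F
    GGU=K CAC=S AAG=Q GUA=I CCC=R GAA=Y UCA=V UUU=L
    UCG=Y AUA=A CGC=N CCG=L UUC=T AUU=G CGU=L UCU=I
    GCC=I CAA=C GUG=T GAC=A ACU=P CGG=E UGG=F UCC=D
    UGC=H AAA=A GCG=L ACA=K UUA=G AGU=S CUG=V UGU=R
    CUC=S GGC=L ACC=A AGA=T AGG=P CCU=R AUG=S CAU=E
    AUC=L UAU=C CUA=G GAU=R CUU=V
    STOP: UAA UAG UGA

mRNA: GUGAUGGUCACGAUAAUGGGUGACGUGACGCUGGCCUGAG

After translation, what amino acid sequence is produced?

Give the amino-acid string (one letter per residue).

Answer: SHPASKATPVI

Derivation:
start AUG at pos 3
pos 3: AUG -> S; peptide=S
pos 6: GUC -> H; peptide=SH
pos 9: ACG -> P; peptide=SHP
pos 12: AUA -> A; peptide=SHPA
pos 15: AUG -> S; peptide=SHPAS
pos 18: GGU -> K; peptide=SHPASK
pos 21: GAC -> A; peptide=SHPASKA
pos 24: GUG -> T; peptide=SHPASKAT
pos 27: ACG -> P; peptide=SHPASKATP
pos 30: CUG -> V; peptide=SHPASKATPV
pos 33: GCC -> I; peptide=SHPASKATPVI
pos 36: UGA -> STOP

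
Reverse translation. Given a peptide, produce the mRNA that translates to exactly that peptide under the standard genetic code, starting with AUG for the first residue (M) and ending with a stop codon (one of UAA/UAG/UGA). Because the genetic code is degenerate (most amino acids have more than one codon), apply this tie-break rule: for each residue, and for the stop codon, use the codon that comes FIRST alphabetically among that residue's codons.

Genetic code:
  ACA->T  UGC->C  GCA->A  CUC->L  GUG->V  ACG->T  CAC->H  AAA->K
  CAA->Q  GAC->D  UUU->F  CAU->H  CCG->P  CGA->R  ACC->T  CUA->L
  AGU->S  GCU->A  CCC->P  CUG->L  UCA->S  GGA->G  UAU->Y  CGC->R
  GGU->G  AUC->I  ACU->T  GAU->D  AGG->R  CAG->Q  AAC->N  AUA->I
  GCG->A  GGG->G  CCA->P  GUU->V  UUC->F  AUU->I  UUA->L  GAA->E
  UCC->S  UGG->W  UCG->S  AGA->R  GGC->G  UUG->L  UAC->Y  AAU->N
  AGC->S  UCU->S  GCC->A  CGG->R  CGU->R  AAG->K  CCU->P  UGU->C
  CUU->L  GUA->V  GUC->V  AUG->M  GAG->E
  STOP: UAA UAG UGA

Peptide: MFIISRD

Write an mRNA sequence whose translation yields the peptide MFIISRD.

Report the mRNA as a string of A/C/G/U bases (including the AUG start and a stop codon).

Answer: mRNA: AUGUUCAUAAUAAGCAGAGACUAA

Derivation:
residue 1: M -> AUG (start codon)
residue 2: F codons sorted = UUC,UUU -> pick first = UUC
residue 3: I codons sorted = AUA,AUC,AUU -> pick first = AUA
residue 4: I codons sorted = AUA,AUC,AUU -> pick first = AUA
residue 5: S codons sorted = AGC,AGU,UCA,UCC,UCG,UCU -> pick first = AGC
residue 6: R codons sorted = AGA,AGG,CGA,CGC,CGG,CGU -> pick first = AGA
residue 7: D codons sorted = GAC,GAU -> pick first = GAC
terminator: stop codons sorted = UAA,UAG,UGA -> pick first = UAA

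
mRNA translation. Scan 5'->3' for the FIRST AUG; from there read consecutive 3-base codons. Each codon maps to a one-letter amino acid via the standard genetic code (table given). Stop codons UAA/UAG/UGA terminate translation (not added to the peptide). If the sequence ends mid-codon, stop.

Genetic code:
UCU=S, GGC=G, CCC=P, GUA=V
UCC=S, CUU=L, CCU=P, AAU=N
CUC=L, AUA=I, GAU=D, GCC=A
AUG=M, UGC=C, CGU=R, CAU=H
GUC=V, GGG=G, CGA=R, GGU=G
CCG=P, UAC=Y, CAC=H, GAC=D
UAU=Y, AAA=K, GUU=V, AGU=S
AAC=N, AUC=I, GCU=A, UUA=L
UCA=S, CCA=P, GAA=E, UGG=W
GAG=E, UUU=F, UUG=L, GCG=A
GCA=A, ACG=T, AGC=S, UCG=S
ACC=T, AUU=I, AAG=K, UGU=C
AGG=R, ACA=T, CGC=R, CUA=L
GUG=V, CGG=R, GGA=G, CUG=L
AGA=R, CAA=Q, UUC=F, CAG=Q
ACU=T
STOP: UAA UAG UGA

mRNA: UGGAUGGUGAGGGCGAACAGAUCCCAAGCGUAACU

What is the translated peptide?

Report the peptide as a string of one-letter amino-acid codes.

Answer: MVRANRSQA

Derivation:
start AUG at pos 3
pos 3: AUG -> M; peptide=M
pos 6: GUG -> V; peptide=MV
pos 9: AGG -> R; peptide=MVR
pos 12: GCG -> A; peptide=MVRA
pos 15: AAC -> N; peptide=MVRAN
pos 18: AGA -> R; peptide=MVRANR
pos 21: UCC -> S; peptide=MVRANRS
pos 24: CAA -> Q; peptide=MVRANRSQ
pos 27: GCG -> A; peptide=MVRANRSQA
pos 30: UAA -> STOP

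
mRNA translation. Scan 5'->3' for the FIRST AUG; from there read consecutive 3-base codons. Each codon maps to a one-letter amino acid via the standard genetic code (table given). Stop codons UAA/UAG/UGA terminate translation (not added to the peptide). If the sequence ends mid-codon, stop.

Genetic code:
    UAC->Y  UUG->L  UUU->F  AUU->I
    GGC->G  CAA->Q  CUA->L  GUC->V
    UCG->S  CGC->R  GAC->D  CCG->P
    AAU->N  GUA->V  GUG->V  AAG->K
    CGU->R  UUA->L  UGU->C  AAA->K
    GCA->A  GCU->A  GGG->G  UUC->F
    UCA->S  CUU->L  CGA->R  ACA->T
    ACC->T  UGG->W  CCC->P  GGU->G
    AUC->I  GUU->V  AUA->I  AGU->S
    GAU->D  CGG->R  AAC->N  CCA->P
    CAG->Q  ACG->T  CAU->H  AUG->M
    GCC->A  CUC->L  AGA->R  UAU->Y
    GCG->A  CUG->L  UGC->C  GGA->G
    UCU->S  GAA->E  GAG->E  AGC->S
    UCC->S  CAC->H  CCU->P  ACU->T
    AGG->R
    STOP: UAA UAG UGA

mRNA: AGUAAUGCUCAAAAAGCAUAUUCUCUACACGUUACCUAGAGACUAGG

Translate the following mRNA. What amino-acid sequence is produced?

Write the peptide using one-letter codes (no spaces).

start AUG at pos 4
pos 4: AUG -> M; peptide=M
pos 7: CUC -> L; peptide=ML
pos 10: AAA -> K; peptide=MLK
pos 13: AAG -> K; peptide=MLKK
pos 16: CAU -> H; peptide=MLKKH
pos 19: AUU -> I; peptide=MLKKHI
pos 22: CUC -> L; peptide=MLKKHIL
pos 25: UAC -> Y; peptide=MLKKHILY
pos 28: ACG -> T; peptide=MLKKHILYT
pos 31: UUA -> L; peptide=MLKKHILYTL
pos 34: CCU -> P; peptide=MLKKHILYTLP
pos 37: AGA -> R; peptide=MLKKHILYTLPR
pos 40: GAC -> D; peptide=MLKKHILYTLPRD
pos 43: UAG -> STOP

Answer: MLKKHILYTLPRD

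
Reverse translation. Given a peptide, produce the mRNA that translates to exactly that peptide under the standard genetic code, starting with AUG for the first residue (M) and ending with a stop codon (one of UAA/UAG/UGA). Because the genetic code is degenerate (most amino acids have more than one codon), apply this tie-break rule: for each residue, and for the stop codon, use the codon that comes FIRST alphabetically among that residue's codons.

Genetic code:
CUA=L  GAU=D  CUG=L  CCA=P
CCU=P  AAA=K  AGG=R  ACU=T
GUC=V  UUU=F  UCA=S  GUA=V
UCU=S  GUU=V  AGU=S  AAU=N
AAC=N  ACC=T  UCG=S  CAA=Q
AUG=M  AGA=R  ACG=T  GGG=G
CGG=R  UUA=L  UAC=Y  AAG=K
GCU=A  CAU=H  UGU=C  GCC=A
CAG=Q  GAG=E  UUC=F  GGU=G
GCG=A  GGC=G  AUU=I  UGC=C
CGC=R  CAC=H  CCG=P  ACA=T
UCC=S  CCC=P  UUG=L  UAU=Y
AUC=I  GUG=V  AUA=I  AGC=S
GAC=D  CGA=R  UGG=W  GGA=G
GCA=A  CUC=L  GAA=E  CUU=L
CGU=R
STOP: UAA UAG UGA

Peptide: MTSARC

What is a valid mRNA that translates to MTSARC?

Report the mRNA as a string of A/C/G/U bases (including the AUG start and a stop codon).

residue 1: M -> AUG (start codon)
residue 2: T codons sorted = ACA,ACC,ACG,ACU -> pick first = ACA
residue 3: S codons sorted = AGC,AGU,UCA,UCC,UCG,UCU -> pick first = AGC
residue 4: A codons sorted = GCA,GCC,GCG,GCU -> pick first = GCA
residue 5: R codons sorted = AGA,AGG,CGA,CGC,CGG,CGU -> pick first = AGA
residue 6: C codons sorted = UGC,UGU -> pick first = UGC
terminator: stop codons sorted = UAA,UAG,UGA -> pick first = UAA

Answer: mRNA: AUGACAAGCGCAAGAUGCUAA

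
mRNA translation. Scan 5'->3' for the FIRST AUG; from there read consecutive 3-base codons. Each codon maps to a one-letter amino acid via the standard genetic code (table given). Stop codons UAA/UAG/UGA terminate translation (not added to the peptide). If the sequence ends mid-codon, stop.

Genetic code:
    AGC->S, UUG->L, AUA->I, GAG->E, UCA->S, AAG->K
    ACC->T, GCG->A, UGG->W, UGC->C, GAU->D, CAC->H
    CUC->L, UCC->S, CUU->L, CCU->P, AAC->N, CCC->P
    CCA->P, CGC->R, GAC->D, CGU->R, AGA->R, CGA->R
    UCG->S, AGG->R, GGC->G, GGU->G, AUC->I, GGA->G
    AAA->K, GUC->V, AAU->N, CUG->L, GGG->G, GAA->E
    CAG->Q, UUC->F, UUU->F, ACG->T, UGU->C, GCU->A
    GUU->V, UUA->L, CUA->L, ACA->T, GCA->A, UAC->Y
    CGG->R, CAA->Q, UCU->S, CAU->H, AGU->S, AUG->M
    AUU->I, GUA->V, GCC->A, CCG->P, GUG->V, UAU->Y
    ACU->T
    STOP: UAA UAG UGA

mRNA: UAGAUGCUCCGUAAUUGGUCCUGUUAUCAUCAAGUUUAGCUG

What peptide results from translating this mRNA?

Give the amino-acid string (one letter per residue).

Answer: MLRNWSCYHQV

Derivation:
start AUG at pos 3
pos 3: AUG -> M; peptide=M
pos 6: CUC -> L; peptide=ML
pos 9: CGU -> R; peptide=MLR
pos 12: AAU -> N; peptide=MLRN
pos 15: UGG -> W; peptide=MLRNW
pos 18: UCC -> S; peptide=MLRNWS
pos 21: UGU -> C; peptide=MLRNWSC
pos 24: UAU -> Y; peptide=MLRNWSCY
pos 27: CAU -> H; peptide=MLRNWSCYH
pos 30: CAA -> Q; peptide=MLRNWSCYHQ
pos 33: GUU -> V; peptide=MLRNWSCYHQV
pos 36: UAG -> STOP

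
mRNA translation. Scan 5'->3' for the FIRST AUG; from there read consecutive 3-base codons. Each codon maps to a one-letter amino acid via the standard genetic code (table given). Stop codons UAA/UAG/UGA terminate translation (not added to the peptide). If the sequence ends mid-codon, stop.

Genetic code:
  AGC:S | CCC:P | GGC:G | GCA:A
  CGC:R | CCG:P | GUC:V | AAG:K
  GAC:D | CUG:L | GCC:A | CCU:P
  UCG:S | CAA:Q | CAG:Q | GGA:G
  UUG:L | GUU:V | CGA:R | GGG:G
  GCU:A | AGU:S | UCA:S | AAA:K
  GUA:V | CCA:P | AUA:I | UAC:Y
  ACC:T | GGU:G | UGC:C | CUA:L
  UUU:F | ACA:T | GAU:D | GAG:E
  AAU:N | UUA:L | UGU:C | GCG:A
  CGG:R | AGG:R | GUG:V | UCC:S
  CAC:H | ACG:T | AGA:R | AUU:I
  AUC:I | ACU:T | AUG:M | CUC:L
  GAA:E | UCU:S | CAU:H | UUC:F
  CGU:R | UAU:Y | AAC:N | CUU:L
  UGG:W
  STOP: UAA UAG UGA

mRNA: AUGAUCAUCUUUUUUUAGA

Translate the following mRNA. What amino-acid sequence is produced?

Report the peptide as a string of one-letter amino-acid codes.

start AUG at pos 0
pos 0: AUG -> M; peptide=M
pos 3: AUC -> I; peptide=MI
pos 6: AUC -> I; peptide=MII
pos 9: UUU -> F; peptide=MIIF
pos 12: UUU -> F; peptide=MIIFF
pos 15: UAG -> STOP

Answer: MIIFF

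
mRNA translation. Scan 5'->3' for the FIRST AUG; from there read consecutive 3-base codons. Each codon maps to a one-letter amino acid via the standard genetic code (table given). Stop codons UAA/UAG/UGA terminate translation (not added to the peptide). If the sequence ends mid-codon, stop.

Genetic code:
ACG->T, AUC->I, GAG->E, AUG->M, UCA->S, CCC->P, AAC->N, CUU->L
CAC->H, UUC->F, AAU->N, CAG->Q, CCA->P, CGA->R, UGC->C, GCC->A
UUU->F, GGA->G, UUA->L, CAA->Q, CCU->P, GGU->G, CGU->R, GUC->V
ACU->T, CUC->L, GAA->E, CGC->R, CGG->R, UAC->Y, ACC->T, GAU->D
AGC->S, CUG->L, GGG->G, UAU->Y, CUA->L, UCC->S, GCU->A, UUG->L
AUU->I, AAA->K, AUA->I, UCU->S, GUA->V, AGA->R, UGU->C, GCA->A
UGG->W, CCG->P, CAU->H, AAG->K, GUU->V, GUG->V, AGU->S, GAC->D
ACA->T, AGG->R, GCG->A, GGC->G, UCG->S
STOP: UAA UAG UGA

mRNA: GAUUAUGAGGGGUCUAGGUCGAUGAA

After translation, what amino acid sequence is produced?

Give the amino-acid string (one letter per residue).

Answer: MRGLGR

Derivation:
start AUG at pos 4
pos 4: AUG -> M; peptide=M
pos 7: AGG -> R; peptide=MR
pos 10: GGU -> G; peptide=MRG
pos 13: CUA -> L; peptide=MRGL
pos 16: GGU -> G; peptide=MRGLG
pos 19: CGA -> R; peptide=MRGLGR
pos 22: UGA -> STOP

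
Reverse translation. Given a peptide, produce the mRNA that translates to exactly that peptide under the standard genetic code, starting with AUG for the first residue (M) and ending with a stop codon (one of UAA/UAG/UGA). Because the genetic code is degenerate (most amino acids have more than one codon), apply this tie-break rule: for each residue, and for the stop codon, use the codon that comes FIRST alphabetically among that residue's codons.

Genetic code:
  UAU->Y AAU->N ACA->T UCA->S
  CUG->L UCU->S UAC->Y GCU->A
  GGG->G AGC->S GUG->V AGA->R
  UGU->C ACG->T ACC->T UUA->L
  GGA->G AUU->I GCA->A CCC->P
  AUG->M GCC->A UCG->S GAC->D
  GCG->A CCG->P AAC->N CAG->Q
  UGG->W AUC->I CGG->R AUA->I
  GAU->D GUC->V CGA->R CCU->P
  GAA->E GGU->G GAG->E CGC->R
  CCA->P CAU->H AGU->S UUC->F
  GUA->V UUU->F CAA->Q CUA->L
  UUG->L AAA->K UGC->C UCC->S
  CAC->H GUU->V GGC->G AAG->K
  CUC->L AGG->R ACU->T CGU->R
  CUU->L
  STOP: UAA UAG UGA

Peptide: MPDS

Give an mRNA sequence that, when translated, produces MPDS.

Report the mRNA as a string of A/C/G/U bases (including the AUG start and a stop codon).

residue 1: M -> AUG (start codon)
residue 2: P codons sorted = CCA,CCC,CCG,CCU -> pick first = CCA
residue 3: D codons sorted = GAC,GAU -> pick first = GAC
residue 4: S codons sorted = AGC,AGU,UCA,UCC,UCG,UCU -> pick first = AGC
terminator: stop codons sorted = UAA,UAG,UGA -> pick first = UAA

Answer: mRNA: AUGCCAGACAGCUAA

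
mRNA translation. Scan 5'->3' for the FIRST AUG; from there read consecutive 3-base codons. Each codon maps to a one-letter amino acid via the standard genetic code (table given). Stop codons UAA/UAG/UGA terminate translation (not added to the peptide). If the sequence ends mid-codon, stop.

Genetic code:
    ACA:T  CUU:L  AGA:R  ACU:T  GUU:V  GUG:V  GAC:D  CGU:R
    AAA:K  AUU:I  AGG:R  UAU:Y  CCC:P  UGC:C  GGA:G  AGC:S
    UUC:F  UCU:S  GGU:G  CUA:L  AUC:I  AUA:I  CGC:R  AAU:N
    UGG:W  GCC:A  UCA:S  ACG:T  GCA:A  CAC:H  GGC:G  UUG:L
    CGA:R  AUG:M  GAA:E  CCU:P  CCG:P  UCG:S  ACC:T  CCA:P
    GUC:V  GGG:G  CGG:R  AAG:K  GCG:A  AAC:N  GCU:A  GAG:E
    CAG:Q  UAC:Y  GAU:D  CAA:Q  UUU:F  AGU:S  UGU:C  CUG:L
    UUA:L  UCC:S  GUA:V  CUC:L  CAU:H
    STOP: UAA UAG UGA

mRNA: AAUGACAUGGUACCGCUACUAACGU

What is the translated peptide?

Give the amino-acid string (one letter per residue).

start AUG at pos 1
pos 1: AUG -> M; peptide=M
pos 4: ACA -> T; peptide=MT
pos 7: UGG -> W; peptide=MTW
pos 10: UAC -> Y; peptide=MTWY
pos 13: CGC -> R; peptide=MTWYR
pos 16: UAC -> Y; peptide=MTWYRY
pos 19: UAA -> STOP

Answer: MTWYRY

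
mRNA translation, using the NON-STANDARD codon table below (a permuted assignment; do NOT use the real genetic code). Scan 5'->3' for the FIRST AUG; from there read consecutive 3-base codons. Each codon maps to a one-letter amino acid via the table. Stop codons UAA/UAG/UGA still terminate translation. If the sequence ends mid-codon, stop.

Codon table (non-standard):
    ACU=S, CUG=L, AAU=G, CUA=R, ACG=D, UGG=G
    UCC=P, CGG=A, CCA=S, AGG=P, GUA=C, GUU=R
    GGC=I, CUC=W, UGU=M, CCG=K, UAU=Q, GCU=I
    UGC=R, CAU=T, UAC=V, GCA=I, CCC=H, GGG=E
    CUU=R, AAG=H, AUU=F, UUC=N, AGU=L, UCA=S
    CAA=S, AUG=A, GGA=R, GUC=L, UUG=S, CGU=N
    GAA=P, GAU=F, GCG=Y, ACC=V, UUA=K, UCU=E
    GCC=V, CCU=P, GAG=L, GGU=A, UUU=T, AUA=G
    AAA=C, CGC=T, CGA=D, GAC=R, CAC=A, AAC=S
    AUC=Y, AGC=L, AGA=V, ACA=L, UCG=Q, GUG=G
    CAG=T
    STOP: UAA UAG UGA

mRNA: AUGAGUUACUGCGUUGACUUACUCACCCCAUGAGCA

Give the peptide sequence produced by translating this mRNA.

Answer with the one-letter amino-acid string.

start AUG at pos 0
pos 0: AUG -> A; peptide=A
pos 3: AGU -> L; peptide=AL
pos 6: UAC -> V; peptide=ALV
pos 9: UGC -> R; peptide=ALVR
pos 12: GUU -> R; peptide=ALVRR
pos 15: GAC -> R; peptide=ALVRRR
pos 18: UUA -> K; peptide=ALVRRRK
pos 21: CUC -> W; peptide=ALVRRRKW
pos 24: ACC -> V; peptide=ALVRRRKWV
pos 27: CCA -> S; peptide=ALVRRRKWVS
pos 30: UGA -> STOP

Answer: ALVRRRKWVS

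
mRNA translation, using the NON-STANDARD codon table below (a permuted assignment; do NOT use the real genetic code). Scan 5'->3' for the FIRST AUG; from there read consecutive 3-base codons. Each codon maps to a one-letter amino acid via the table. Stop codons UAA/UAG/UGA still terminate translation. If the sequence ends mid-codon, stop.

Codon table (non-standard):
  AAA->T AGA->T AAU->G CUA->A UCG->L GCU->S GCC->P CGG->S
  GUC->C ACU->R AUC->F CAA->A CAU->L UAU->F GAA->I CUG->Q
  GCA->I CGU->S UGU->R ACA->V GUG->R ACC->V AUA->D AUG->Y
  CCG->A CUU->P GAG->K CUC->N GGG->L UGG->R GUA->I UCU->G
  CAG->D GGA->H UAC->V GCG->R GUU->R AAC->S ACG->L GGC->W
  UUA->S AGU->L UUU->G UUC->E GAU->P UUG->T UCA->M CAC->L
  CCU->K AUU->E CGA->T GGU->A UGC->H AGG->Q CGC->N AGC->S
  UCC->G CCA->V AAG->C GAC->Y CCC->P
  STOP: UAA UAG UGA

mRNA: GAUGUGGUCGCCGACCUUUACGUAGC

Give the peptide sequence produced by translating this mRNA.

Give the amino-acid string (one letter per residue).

Answer: YRLAVGL

Derivation:
start AUG at pos 1
pos 1: AUG -> Y; peptide=Y
pos 4: UGG -> R; peptide=YR
pos 7: UCG -> L; peptide=YRL
pos 10: CCG -> A; peptide=YRLA
pos 13: ACC -> V; peptide=YRLAV
pos 16: UUU -> G; peptide=YRLAVG
pos 19: ACG -> L; peptide=YRLAVGL
pos 22: UAG -> STOP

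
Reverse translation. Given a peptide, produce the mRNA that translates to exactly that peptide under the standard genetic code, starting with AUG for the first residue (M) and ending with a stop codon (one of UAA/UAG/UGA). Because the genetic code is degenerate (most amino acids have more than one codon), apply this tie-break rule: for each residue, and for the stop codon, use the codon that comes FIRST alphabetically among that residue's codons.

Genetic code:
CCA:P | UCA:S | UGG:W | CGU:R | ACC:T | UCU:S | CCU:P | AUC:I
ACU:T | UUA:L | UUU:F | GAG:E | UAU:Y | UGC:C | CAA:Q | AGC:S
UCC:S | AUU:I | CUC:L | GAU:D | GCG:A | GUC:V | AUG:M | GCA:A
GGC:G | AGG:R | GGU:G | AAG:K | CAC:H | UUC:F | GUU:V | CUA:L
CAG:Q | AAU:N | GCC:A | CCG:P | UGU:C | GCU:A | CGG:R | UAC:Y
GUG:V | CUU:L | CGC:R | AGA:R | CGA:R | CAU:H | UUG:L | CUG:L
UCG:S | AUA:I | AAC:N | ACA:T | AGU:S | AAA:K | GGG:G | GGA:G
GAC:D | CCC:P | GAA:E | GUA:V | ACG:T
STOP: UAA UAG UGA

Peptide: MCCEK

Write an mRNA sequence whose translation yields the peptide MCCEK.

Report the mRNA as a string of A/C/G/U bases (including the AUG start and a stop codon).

residue 1: M -> AUG (start codon)
residue 2: C codons sorted = UGC,UGU -> pick first = UGC
residue 3: C codons sorted = UGC,UGU -> pick first = UGC
residue 4: E codons sorted = GAA,GAG -> pick first = GAA
residue 5: K codons sorted = AAA,AAG -> pick first = AAA
terminator: stop codons sorted = UAA,UAG,UGA -> pick first = UAA

Answer: mRNA: AUGUGCUGCGAAAAAUAA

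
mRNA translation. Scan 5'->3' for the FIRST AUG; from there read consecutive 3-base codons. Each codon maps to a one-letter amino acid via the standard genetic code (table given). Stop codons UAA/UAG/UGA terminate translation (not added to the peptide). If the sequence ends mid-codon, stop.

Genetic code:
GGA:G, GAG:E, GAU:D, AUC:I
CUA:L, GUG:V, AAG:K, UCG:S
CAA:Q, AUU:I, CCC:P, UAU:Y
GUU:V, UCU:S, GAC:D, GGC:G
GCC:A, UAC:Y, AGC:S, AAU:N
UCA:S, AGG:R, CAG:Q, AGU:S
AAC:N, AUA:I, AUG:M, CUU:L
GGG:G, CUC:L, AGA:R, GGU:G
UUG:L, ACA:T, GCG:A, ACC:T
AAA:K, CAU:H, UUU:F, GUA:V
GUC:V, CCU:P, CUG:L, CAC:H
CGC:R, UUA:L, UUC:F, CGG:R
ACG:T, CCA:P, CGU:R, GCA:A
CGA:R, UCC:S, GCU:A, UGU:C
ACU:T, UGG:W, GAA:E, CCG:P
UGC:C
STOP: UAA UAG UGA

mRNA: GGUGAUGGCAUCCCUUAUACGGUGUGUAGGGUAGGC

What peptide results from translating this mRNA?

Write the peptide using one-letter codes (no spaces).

start AUG at pos 4
pos 4: AUG -> M; peptide=M
pos 7: GCA -> A; peptide=MA
pos 10: UCC -> S; peptide=MAS
pos 13: CUU -> L; peptide=MASL
pos 16: AUA -> I; peptide=MASLI
pos 19: CGG -> R; peptide=MASLIR
pos 22: UGU -> C; peptide=MASLIRC
pos 25: GUA -> V; peptide=MASLIRCV
pos 28: GGG -> G; peptide=MASLIRCVG
pos 31: UAG -> STOP

Answer: MASLIRCVG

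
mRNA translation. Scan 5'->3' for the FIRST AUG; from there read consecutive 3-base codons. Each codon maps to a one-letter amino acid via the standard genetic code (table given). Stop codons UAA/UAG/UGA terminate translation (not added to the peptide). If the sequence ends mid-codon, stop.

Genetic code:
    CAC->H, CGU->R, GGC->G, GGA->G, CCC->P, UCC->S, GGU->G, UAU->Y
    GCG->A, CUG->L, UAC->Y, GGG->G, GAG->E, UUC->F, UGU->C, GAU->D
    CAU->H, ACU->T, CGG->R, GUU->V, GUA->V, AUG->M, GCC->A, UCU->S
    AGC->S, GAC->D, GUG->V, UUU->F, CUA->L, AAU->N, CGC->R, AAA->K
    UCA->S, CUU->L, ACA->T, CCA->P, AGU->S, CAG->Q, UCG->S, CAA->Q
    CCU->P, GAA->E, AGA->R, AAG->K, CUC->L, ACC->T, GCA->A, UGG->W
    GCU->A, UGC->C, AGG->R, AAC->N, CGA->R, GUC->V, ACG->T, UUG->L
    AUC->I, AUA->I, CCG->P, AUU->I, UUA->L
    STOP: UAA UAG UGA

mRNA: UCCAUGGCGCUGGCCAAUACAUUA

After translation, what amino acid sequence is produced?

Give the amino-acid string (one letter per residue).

Answer: MALANTL

Derivation:
start AUG at pos 3
pos 3: AUG -> M; peptide=M
pos 6: GCG -> A; peptide=MA
pos 9: CUG -> L; peptide=MAL
pos 12: GCC -> A; peptide=MALA
pos 15: AAU -> N; peptide=MALAN
pos 18: ACA -> T; peptide=MALANT
pos 21: UUA -> L; peptide=MALANTL
pos 24: only 0 nt remain (<3), stop (end of mRNA)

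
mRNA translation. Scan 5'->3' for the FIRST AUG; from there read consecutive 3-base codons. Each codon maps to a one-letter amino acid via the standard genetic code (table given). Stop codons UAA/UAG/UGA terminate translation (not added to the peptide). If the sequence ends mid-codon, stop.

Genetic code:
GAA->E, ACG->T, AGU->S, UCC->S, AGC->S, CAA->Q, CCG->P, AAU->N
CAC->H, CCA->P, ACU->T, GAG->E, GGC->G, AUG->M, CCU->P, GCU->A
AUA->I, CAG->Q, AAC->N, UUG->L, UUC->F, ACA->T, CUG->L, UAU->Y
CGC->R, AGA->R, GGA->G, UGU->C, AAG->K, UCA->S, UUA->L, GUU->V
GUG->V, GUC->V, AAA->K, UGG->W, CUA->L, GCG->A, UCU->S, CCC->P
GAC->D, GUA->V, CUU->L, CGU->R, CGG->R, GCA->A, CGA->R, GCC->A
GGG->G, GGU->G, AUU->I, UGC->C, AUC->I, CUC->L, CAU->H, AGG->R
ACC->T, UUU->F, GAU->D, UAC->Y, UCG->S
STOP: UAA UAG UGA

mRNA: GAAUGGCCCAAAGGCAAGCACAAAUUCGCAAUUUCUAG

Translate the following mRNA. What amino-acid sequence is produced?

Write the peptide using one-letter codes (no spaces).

start AUG at pos 2
pos 2: AUG -> M; peptide=M
pos 5: GCC -> A; peptide=MA
pos 8: CAA -> Q; peptide=MAQ
pos 11: AGG -> R; peptide=MAQR
pos 14: CAA -> Q; peptide=MAQRQ
pos 17: GCA -> A; peptide=MAQRQA
pos 20: CAA -> Q; peptide=MAQRQAQ
pos 23: AUU -> I; peptide=MAQRQAQI
pos 26: CGC -> R; peptide=MAQRQAQIR
pos 29: AAU -> N; peptide=MAQRQAQIRN
pos 32: UUC -> F; peptide=MAQRQAQIRNF
pos 35: UAG -> STOP

Answer: MAQRQAQIRNF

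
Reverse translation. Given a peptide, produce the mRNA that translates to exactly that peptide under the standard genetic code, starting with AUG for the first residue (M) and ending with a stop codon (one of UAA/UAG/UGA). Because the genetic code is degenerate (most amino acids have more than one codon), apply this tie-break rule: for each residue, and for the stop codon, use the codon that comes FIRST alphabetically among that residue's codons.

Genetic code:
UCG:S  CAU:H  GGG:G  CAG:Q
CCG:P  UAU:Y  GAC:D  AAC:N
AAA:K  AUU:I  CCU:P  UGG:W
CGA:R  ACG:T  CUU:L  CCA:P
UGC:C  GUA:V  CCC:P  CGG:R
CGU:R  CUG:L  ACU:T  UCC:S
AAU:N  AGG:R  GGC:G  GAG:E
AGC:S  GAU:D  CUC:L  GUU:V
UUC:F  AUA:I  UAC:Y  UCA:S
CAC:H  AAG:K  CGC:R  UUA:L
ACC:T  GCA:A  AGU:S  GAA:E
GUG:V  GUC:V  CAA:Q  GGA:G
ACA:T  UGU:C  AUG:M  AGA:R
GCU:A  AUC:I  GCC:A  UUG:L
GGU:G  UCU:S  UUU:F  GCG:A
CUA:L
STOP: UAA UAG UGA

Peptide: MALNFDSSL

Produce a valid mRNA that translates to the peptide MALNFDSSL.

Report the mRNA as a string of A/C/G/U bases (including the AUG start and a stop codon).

Answer: mRNA: AUGGCACUAAACUUCGACAGCAGCCUAUAA

Derivation:
residue 1: M -> AUG (start codon)
residue 2: A codons sorted = GCA,GCC,GCG,GCU -> pick first = GCA
residue 3: L codons sorted = CUA,CUC,CUG,CUU,UUA,UUG -> pick first = CUA
residue 4: N codons sorted = AAC,AAU -> pick first = AAC
residue 5: F codons sorted = UUC,UUU -> pick first = UUC
residue 6: D codons sorted = GAC,GAU -> pick first = GAC
residue 7: S codons sorted = AGC,AGU,UCA,UCC,UCG,UCU -> pick first = AGC
residue 8: S codons sorted = AGC,AGU,UCA,UCC,UCG,UCU -> pick first = AGC
residue 9: L codons sorted = CUA,CUC,CUG,CUU,UUA,UUG -> pick first = CUA
terminator: stop codons sorted = UAA,UAG,UGA -> pick first = UAA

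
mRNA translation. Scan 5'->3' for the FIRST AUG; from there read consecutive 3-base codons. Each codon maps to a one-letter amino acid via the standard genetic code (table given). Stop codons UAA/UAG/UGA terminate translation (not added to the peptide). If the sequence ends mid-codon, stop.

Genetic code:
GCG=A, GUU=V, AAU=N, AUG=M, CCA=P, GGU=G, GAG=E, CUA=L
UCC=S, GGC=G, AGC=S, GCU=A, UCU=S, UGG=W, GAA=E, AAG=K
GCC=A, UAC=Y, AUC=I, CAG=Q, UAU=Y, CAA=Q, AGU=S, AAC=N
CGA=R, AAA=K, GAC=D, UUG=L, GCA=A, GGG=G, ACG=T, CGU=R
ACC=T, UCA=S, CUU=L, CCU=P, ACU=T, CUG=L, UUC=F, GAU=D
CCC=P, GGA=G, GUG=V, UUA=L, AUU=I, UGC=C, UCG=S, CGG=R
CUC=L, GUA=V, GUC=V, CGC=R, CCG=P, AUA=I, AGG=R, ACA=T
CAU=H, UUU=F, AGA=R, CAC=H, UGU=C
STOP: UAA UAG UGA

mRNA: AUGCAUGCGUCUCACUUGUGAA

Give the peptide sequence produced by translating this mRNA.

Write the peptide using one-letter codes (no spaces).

start AUG at pos 0
pos 0: AUG -> M; peptide=M
pos 3: CAU -> H; peptide=MH
pos 6: GCG -> A; peptide=MHA
pos 9: UCU -> S; peptide=MHAS
pos 12: CAC -> H; peptide=MHASH
pos 15: UUG -> L; peptide=MHASHL
pos 18: UGA -> STOP

Answer: MHASHL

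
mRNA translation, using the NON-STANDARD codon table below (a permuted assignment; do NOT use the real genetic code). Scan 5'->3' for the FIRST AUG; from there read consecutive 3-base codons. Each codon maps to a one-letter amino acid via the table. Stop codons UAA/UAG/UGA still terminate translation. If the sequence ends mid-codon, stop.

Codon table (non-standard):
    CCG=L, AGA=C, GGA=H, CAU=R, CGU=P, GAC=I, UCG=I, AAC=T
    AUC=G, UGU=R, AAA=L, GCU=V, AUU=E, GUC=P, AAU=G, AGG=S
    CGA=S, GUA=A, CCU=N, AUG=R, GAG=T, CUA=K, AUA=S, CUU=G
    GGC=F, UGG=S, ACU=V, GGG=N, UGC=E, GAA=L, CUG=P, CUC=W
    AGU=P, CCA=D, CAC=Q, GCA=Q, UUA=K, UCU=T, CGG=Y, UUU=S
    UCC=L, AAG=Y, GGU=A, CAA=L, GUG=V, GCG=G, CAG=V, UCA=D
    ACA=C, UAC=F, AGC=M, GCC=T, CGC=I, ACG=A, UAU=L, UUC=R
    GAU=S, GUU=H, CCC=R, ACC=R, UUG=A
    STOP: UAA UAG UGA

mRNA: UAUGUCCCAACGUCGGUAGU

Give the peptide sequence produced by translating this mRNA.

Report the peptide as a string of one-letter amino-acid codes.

start AUG at pos 1
pos 1: AUG -> R; peptide=R
pos 4: UCC -> L; peptide=RL
pos 7: CAA -> L; peptide=RLL
pos 10: CGU -> P; peptide=RLLP
pos 13: CGG -> Y; peptide=RLLPY
pos 16: UAG -> STOP

Answer: RLLPY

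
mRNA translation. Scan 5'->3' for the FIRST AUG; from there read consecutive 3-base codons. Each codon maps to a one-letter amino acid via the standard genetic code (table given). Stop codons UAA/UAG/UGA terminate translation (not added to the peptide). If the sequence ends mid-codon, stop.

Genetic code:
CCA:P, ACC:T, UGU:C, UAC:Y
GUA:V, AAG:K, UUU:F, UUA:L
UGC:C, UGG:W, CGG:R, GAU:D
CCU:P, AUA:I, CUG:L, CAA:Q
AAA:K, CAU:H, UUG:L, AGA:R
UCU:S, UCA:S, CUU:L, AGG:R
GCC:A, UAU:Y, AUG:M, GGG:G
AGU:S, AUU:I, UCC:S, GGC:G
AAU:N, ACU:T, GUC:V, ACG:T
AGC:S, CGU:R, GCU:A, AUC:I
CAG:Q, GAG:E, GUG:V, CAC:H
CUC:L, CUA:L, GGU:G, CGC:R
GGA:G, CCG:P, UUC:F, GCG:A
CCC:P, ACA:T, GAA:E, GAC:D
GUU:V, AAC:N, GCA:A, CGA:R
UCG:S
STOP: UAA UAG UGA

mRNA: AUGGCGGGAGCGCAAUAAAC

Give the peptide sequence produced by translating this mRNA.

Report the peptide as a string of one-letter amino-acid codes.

start AUG at pos 0
pos 0: AUG -> M; peptide=M
pos 3: GCG -> A; peptide=MA
pos 6: GGA -> G; peptide=MAG
pos 9: GCG -> A; peptide=MAGA
pos 12: CAA -> Q; peptide=MAGAQ
pos 15: UAA -> STOP

Answer: MAGAQ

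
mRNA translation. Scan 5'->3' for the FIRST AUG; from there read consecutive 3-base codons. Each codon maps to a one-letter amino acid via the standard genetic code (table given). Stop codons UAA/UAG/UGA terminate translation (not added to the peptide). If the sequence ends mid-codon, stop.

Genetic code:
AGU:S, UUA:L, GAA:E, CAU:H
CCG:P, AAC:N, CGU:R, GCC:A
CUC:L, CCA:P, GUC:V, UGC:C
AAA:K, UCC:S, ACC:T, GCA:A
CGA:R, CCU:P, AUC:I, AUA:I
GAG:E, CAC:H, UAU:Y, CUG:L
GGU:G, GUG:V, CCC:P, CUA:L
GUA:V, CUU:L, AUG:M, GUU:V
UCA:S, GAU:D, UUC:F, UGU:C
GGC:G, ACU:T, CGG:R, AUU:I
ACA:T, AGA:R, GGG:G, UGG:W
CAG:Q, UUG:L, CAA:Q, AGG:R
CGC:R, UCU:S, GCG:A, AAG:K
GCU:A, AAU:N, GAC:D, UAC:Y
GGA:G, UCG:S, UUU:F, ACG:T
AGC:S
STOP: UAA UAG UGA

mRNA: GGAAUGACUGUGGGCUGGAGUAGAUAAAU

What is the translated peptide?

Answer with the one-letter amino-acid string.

Answer: MTVGWSR

Derivation:
start AUG at pos 3
pos 3: AUG -> M; peptide=M
pos 6: ACU -> T; peptide=MT
pos 9: GUG -> V; peptide=MTV
pos 12: GGC -> G; peptide=MTVG
pos 15: UGG -> W; peptide=MTVGW
pos 18: AGU -> S; peptide=MTVGWS
pos 21: AGA -> R; peptide=MTVGWSR
pos 24: UAA -> STOP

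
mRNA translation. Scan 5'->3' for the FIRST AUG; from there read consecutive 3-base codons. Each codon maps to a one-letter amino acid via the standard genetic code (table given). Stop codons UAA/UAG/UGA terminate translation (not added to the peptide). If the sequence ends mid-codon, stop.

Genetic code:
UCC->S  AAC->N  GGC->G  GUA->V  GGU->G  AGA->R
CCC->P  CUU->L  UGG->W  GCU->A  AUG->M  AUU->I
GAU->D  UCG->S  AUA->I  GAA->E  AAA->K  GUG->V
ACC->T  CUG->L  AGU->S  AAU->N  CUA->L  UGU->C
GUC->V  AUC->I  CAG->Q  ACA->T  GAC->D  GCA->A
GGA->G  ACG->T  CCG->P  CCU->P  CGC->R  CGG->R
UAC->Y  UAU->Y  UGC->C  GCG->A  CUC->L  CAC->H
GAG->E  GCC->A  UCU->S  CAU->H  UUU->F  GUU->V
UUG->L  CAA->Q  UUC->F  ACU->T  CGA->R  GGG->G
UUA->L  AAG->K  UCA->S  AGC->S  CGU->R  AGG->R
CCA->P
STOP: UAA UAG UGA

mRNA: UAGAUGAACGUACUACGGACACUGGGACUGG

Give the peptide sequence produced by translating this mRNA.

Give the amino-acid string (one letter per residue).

Answer: MNVLRTLGL

Derivation:
start AUG at pos 3
pos 3: AUG -> M; peptide=M
pos 6: AAC -> N; peptide=MN
pos 9: GUA -> V; peptide=MNV
pos 12: CUA -> L; peptide=MNVL
pos 15: CGG -> R; peptide=MNVLR
pos 18: ACA -> T; peptide=MNVLRT
pos 21: CUG -> L; peptide=MNVLRTL
pos 24: GGA -> G; peptide=MNVLRTLG
pos 27: CUG -> L; peptide=MNVLRTLGL
pos 30: only 1 nt remain (<3), stop (end of mRNA)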